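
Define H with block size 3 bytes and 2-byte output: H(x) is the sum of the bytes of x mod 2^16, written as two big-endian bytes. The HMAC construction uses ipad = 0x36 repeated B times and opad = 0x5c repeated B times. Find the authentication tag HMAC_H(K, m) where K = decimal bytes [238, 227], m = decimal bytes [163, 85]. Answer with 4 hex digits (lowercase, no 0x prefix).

Key decimal bytes [238, 227] = ee e3 is 2 bytes ≤ B = 3; zero-pad to 3 bytes: K' = ee e3 00.
K' ⊕ ipad = d8 d5 36.  K' ⊕ opad = b2 bf 5c.
Inner input = (K'⊕ipad) ∥ m = d8 d5 36 ∥ a3 55.
Inner hash: sum = 216+213+54+163+85 = 731 → 02 db.
Outer input = (K'⊕opad) ∥ inner = b2 bf 5c ∥ 02 db.
Outer hash (tag): sum = 178+191+92+2+219 = 682 → 02 aa.

02aa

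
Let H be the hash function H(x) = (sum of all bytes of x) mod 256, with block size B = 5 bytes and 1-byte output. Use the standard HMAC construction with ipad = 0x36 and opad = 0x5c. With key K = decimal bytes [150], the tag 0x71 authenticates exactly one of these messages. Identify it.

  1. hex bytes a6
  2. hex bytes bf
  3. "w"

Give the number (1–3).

Key decimal bytes [150] = 96 is 1 byte ≤ B = 5; zero-pad to 5 bytes: K' = 96 00 00 00 00.
K' ⊕ ipad = a0 36 36 36 36; K' ⊕ opad = ca 5c 5c 5c 5c.
m1: inner = H(a0 36 36 36 36 a6) = 1e; tag = H(ca 5c 5c 5c 5c 1e) = 58
m2: inner = H(a0 36 36 36 36 bf) = 37; tag = H(ca 5c 5c 5c 5c 37) = 71 ← matches
m3: inner = H(a0 36 36 36 36 77) = ef; tag = H(ca 5c 5c 5c 5c ef) = 29

2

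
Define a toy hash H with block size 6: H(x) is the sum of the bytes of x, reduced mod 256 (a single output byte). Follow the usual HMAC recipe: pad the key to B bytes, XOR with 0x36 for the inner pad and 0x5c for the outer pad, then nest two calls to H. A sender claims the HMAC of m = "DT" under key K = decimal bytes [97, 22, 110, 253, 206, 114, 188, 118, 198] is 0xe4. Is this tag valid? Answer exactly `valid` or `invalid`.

valid

Key decimal bytes [97, 22, 110, 253, 206, 114, 188, 118, 198] = 61 16 6e fd ce 72 bc 76 c6 is 9 bytes > B = 6, so hash it first: H(key) = 1a, then zero-pad to 6 bytes: K' = 1a 00 00 00 00 00.
K' ⊕ ipad = 2c 36 36 36 36 36; K' ⊕ opad = 46 5c 5c 5c 5c 5c.
Inner hash: sum = 44+54+54+54+54+54+68+84 = 466; mod 256 = 210 → d2.
Outer hash (recomputed tag): sum = 70+92+92+92+92+92+210 = 740; mod 256 = 228 → e4.
Recomputed tag = e4; claimed = e4 → match.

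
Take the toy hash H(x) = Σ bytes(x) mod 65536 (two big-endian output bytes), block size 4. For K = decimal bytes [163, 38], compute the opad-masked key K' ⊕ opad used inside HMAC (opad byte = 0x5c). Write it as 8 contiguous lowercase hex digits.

ff7a5c5c

Key decimal bytes [163, 38] = a3 26 is 2 bytes ≤ B = 4; zero-pad to 4 bytes: K' = a3 26 00 00.
XOR each byte with 0x5c: a3⊕5c=ff, 26⊕5c=7a, 00⊕5c=5c, 00⊕5c=5c.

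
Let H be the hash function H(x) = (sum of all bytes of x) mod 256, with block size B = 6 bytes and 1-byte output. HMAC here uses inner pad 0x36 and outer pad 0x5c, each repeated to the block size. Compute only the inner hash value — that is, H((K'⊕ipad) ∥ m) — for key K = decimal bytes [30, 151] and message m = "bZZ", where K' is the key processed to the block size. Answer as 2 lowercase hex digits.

b7

Key decimal bytes [30, 151] = 1e 97 is 2 bytes ≤ B = 6; zero-pad to 6 bytes: K' = 1e 97 00 00 00 00.
K' ⊕ ipad = 28 a1 36 36 36 36.
Inner input = 28 a1 36 36 36 36 ∥ 62 5a 5a.
Inner hash: sum = 40+161+54+54+54+54+98+90+90 = 695; mod 256 = 183 → b7.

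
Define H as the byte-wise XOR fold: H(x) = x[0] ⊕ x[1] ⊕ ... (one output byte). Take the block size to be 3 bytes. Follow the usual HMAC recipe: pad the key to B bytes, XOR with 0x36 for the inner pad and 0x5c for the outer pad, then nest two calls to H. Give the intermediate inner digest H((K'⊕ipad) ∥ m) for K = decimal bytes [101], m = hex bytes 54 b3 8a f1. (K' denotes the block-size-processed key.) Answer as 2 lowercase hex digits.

cf

Key decimal bytes [101] = 65 is 1 byte ≤ B = 3; zero-pad to 3 bytes: K' = 65 00 00.
K' ⊕ ipad = 53 36 36.
Inner input = 53 36 36 ∥ 54 b3 8a f1.
Inner hash: XOR 53⊕36⊕36⊕54⊕b3⊕8a⊕f1 = cf.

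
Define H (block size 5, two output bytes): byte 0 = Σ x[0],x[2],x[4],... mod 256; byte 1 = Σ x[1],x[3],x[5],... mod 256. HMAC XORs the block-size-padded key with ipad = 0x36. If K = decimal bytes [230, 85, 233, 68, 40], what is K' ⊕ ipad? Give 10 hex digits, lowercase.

d063df721e

Key decimal bytes [230, 85, 233, 68, 40] = e6 55 e9 44 28 is exactly B = 5 bytes: K' = e6 55 e9 44 28.
XOR each byte with 0x36: e6⊕36=d0, 55⊕36=63, e9⊕36=df, 44⊕36=72, 28⊕36=1e.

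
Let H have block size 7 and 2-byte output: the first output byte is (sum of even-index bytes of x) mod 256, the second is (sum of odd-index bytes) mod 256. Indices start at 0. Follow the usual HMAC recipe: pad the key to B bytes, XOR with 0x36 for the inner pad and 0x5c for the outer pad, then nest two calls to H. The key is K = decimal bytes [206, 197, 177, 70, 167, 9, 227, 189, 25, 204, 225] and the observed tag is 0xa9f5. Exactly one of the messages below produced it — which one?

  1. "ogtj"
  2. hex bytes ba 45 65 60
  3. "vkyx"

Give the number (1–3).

2

Key decimal bytes [206, 197, 177, 70, 167, 9, 227, 189, 25, 204, 225] = ce c5 b1 46 a7 09 e3 bd 19 cc e1 is 11 bytes > B = 7, so hash it first: H(key) = 03 9d, then zero-pad to 7 bytes: K' = 03 9d 00 00 00 00 00.
K' ⊕ ipad = 35 ab 36 36 36 36 36; K' ⊕ opad = 5f c1 5c 5c 5c 5c 5c.
m1: inner = H(35 ab 36 36 36 36 36 6f 67 74 6a) = a8 fa; tag = H(5f c1 5c 5c 5c 5c 5c a8 fa) = 6d21
m2: inner = H(35 ab 36 36 36 36 36 ba 45 65 60) = 7c 36; tag = H(5f c1 5c 5c 5c 5c 5c 7c 36) = a9f5 ← matches
m3: inner = H(35 ab 36 36 36 36 36 76 6b 79 78) = ba 06; tag = H(5f c1 5c 5c 5c 5c 5c ba 06) = 7933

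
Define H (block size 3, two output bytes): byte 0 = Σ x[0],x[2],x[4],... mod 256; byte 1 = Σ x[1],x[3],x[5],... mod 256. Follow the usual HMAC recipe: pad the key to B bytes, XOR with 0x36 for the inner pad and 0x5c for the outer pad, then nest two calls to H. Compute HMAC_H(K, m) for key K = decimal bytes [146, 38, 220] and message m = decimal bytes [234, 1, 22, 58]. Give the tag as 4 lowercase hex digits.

5e43

Key decimal bytes [146, 38, 220] = 92 26 dc is exactly B = 3 bytes: K' = 92 26 dc.
K' ⊕ ipad = a4 10 ea.  K' ⊕ opad = ce 7a 80.
Inner input = (K'⊕ipad) ∥ m = a4 10 ea ∥ ea 01 16 3a.
Inner hash: even-index sum = 457 mod 256 = 201; odd-index sum = 272 mod 256 = 16 → c9 10.
Outer input = (K'⊕opad) ∥ inner = ce 7a 80 ∥ c9 10.
Outer hash (tag): even-index sum = 350 mod 256 = 94; odd-index sum = 323 mod 256 = 67 → 5e 43.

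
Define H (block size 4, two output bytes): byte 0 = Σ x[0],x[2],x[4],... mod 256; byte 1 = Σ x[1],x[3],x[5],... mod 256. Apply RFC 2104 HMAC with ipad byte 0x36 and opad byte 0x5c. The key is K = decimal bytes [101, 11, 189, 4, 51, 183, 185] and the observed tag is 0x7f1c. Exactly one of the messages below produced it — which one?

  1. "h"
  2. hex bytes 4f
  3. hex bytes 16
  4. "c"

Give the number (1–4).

Key decimal bytes [101, 11, 189, 4, 51, 183, 185] = 65 0b bd 04 33 b7 b9 is 7 bytes > B = 4, so hash it first: H(key) = 0e c6, then zero-pad to 4 bytes: K' = 0e c6 00 00.
K' ⊕ ipad = 38 f0 36 36; K' ⊕ opad = 52 9a 5c 5c.
m1: inner = H(38 f0 36 36 68) = d6 26; tag = H(52 9a 5c 5c d6 26) = 841c
m2: inner = H(38 f0 36 36 4f) = bd 26; tag = H(52 9a 5c 5c bd 26) = 6b1c
m3: inner = H(38 f0 36 36 16) = 84 26; tag = H(52 9a 5c 5c 84 26) = 321c
m4: inner = H(38 f0 36 36 63) = d1 26; tag = H(52 9a 5c 5c d1 26) = 7f1c ← matches

4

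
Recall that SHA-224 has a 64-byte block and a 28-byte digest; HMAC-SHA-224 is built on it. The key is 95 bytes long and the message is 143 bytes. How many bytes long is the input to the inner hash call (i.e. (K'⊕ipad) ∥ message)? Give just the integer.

207

Key is 95 > 64 bytes, so it is hashed to 28 bytes then zero-padded to 64: |K'| = 64.
Inner input = (K'⊕ipad) ∥ m → 64 + 143 = 207 bytes.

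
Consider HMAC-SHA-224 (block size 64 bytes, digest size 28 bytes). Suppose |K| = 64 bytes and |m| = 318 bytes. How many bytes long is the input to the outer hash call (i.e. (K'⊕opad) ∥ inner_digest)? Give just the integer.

92

Key is 64 ≤ 64 bytes, zero-padded: |K'| = 64.
Outer input = (K'⊕opad) ∥ H(inner) → 64 + 28 = 92 bytes.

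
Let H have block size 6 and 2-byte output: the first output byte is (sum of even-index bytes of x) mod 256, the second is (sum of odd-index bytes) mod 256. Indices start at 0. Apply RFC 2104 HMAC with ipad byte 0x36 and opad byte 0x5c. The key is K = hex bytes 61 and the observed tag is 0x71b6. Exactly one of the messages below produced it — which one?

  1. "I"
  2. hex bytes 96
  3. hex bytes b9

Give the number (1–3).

Key hex bytes 61 is 1 byte ≤ B = 6; zero-pad to 6 bytes: K' = 61 00 00 00 00 00.
K' ⊕ ipad = 57 36 36 36 36 36; K' ⊕ opad = 3d 5c 5c 5c 5c 5c.
m1: inner = H(57 36 36 36 36 36 49) = 0c a2; tag = H(3d 5c 5c 5c 5c 5c 0c a2) = 01b6
m2: inner = H(57 36 36 36 36 36 96) = 59 a2; tag = H(3d 5c 5c 5c 5c 5c 59 a2) = 4eb6
m3: inner = H(57 36 36 36 36 36 b9) = 7c a2; tag = H(3d 5c 5c 5c 5c 5c 7c a2) = 71b6 ← matches

3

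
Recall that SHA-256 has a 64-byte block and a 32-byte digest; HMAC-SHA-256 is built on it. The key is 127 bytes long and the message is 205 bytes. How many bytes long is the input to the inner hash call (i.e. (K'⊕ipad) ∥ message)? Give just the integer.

Key is 127 > 64 bytes, so it is hashed to 32 bytes then zero-padded to 64: |K'| = 64.
Inner input = (K'⊕ipad) ∥ m → 64 + 205 = 269 bytes.

269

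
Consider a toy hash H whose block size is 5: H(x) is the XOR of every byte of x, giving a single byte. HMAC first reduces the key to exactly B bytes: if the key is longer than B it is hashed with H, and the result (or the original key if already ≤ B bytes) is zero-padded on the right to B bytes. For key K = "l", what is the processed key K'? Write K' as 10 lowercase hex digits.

Key "l" = 6c is 1 byte ≤ B = 5; zero-pad to 5 bytes: K' = 6c 00 00 00 00.

6c00000000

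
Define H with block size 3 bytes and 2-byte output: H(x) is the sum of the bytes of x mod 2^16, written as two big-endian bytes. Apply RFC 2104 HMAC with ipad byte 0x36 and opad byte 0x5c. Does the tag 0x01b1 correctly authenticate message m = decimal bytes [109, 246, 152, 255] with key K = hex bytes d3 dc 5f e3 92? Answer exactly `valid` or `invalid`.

Key hex bytes d3 dc 5f e3 92 is 5 bytes > B = 3, so hash it first: H(key) = 03 83, then zero-pad to 3 bytes: K' = 03 83 00.
K' ⊕ ipad = 35 b5 36; K' ⊕ opad = 5f df 5c.
Inner hash: sum = 53+181+54+109+246+152+255 = 1050 → 04 1a.
Outer hash (recomputed tag): sum = 95+223+92+4+26 = 440 → 01 b8.
Recomputed tag = 01b8; claimed = 01b1 → mismatch.

invalid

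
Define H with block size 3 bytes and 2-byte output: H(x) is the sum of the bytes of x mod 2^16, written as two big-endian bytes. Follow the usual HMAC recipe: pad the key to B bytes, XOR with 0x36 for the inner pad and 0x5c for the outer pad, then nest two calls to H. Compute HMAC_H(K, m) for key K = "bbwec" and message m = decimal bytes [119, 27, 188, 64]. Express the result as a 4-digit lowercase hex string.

0148

Key "bbwec" = 62 62 77 65 63 is 5 bytes > B = 3, so hash it first: H(key) = 02 03, then zero-pad to 3 bytes: K' = 02 03 00.
K' ⊕ ipad = 34 35 36.  K' ⊕ opad = 5e 5f 5c.
Inner input = (K'⊕ipad) ∥ m = 34 35 36 ∥ 77 1b bc 40.
Inner hash: sum = 52+53+54+119+27+188+64 = 557 → 02 2d.
Outer input = (K'⊕opad) ∥ inner = 5e 5f 5c ∥ 02 2d.
Outer hash (tag): sum = 94+95+92+2+45 = 328 → 01 48.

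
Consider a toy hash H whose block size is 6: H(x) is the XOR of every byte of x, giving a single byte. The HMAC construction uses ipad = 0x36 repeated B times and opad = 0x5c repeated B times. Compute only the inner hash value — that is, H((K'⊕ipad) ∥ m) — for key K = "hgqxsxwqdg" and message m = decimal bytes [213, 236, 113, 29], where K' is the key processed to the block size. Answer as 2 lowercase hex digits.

Key "hgqxsxwqdg" = 68 67 71 78 73 78 77 71 64 67 is 10 bytes > B = 6, so hash it first: H(key) = 08, then zero-pad to 6 bytes: K' = 08 00 00 00 00 00.
K' ⊕ ipad = 3e 36 36 36 36 36.
Inner input = 3e 36 36 36 36 36 ∥ d5 ec 71 1d.
Inner hash: XOR 3e⊕36⊕36⊕36⊕36⊕36⊕d5⊕ec⊕71⊕1d = 5d.

5d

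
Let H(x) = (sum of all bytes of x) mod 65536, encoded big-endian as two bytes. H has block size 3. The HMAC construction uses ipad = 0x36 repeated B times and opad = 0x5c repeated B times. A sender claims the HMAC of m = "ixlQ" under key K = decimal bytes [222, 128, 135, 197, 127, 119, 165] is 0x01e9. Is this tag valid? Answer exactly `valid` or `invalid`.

Key decimal bytes [222, 128, 135, 197, 127, 119, 165] = de 80 87 c5 7f 77 a5 is 7 bytes > B = 3, so hash it first: H(key) = 04 45, then zero-pad to 3 bytes: K' = 04 45 00.
K' ⊕ ipad = 32 73 36; K' ⊕ opad = 58 19 5c.
Inner hash: sum = 50+115+54+105+120+108+81 = 633 → 02 79.
Outer hash (recomputed tag): sum = 88+25+92+2+121 = 328 → 01 48.
Recomputed tag = 0148; claimed = 01e9 → mismatch.

invalid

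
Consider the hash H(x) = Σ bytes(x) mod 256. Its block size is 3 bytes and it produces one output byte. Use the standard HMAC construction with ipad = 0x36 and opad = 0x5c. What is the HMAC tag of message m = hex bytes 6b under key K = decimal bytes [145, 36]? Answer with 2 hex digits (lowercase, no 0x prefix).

Key decimal bytes [145, 36] = 91 24 is 2 bytes ≤ B = 3; zero-pad to 3 bytes: K' = 91 24 00.
K' ⊕ ipad = a7 12 36.  K' ⊕ opad = cd 78 5c.
Inner input = (K'⊕ipad) ∥ m = a7 12 36 ∥ 6b.
Inner hash: sum = 167+18+54+107 = 346; mod 256 = 90 → 5a.
Outer input = (K'⊕opad) ∥ inner = cd 78 5c ∥ 5a.
Outer hash (tag): sum = 205+120+92+90 = 507; mod 256 = 251 → fb.

fb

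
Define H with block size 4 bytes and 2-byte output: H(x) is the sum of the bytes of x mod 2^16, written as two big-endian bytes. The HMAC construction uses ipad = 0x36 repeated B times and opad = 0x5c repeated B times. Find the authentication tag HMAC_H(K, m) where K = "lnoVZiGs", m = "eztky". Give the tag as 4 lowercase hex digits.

Key "lnoVZiGs" = 6c 6e 6f 56 5a 69 47 73 is 8 bytes > B = 4, so hash it first: H(key) = 03 1c, then zero-pad to 4 bytes: K' = 03 1c 00 00.
K' ⊕ ipad = 35 2a 36 36.  K' ⊕ opad = 5f 40 5c 5c.
Inner input = (K'⊕ipad) ∥ m = 35 2a 36 36 ∥ 65 7a 74 6b 79.
Inner hash: sum = 53+42+54+54+101+122+116+107+121 = 770 → 03 02.
Outer input = (K'⊕opad) ∥ inner = 5f 40 5c 5c ∥ 03 02.
Outer hash (tag): sum = 95+64+92+92+3+2 = 348 → 01 5c.

015c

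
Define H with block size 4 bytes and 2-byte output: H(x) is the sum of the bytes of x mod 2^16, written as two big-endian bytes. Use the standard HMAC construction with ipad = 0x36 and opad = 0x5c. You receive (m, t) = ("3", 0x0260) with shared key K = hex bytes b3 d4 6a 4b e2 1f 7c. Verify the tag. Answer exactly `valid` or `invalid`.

valid

Key hex bytes b3 d4 6a 4b e2 1f 7c is 7 bytes > B = 4, so hash it first: H(key) = 03 b9, then zero-pad to 4 bytes: K' = 03 b9 00 00.
K' ⊕ ipad = 35 8f 36 36; K' ⊕ opad = 5f e5 5c 5c.
Inner hash: sum = 53+143+54+54+51 = 355 → 01 63.
Outer hash (recomputed tag): sum = 95+229+92+92+1+99 = 608 → 02 60.
Recomputed tag = 0260; claimed = 0260 → match.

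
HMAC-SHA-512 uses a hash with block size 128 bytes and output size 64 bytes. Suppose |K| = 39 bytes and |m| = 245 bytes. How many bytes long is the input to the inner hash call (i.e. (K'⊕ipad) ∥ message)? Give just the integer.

373

Key is 39 ≤ 128 bytes, zero-padded: |K'| = 128.
Inner input = (K'⊕ipad) ∥ m → 128 + 245 = 373 bytes.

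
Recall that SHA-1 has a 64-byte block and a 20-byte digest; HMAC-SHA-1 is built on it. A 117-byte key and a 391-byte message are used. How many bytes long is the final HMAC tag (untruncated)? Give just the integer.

20

The tag is one SHA-1 digest: 20 bytes.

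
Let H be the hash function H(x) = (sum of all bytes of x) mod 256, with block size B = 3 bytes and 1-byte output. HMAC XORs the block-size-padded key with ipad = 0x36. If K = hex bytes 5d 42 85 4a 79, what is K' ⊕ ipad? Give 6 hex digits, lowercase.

Key hex bytes 5d 42 85 4a 79 is 5 bytes > B = 3, so hash it first: H(key) = e7, then zero-pad to 3 bytes: K' = e7 00 00.
XOR each byte with 0x36: e7⊕36=d1, 00⊕36=36, 00⊕36=36.

d13636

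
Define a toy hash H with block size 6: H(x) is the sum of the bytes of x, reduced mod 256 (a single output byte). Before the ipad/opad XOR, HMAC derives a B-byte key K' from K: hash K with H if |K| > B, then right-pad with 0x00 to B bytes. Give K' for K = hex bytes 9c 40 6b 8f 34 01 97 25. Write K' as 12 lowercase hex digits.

|K| = 8 > B = 6, so first hash the key.
H(K): sum = 156+64+107+143+52+1+151+37 = 711; mod 256 = 199 → c7.
Zero-pad H(K) = c7 to 6 bytes: K' = c7 00 00 00 00 00.

c70000000000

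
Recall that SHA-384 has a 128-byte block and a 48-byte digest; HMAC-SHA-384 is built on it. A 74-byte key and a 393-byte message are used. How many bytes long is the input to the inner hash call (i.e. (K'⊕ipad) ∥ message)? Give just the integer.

Key is 74 ≤ 128 bytes, zero-padded: |K'| = 128.
Inner input = (K'⊕ipad) ∥ m → 128 + 393 = 521 bytes.

521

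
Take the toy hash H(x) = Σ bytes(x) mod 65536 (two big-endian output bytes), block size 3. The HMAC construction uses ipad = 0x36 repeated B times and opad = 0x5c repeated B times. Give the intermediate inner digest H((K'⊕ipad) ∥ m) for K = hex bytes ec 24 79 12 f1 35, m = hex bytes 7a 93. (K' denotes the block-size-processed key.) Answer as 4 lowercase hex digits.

Key hex bytes ec 24 79 12 f1 35 is 6 bytes > B = 3, so hash it first: H(key) = 02 c1, then zero-pad to 3 bytes: K' = 02 c1 00.
K' ⊕ ipad = 34 f7 36.
Inner input = 34 f7 36 ∥ 7a 93.
Inner hash: sum = 52+247+54+122+147 = 622 → 02 6e.

026e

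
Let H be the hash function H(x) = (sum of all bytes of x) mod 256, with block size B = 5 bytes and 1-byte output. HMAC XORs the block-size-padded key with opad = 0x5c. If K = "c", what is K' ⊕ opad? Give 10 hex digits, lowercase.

3f5c5c5c5c

Key "c" = 63 is 1 byte ≤ B = 5; zero-pad to 5 bytes: K' = 63 00 00 00 00.
XOR each byte with 0x5c: 63⊕5c=3f, 00⊕5c=5c, 00⊕5c=5c, 00⊕5c=5c, 00⊕5c=5c.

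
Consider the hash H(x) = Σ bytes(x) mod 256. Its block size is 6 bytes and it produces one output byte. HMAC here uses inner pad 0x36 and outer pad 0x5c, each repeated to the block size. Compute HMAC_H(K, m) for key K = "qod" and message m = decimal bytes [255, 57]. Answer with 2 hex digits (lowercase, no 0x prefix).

Key "qod" = 71 6f 64 is 3 bytes ≤ B = 6; zero-pad to 6 bytes: K' = 71 6f 64 00 00 00.
K' ⊕ ipad = 47 59 52 36 36 36.  K' ⊕ opad = 2d 33 38 5c 5c 5c.
Inner input = (K'⊕ipad) ∥ m = 47 59 52 36 36 36 ∥ ff 39.
Inner hash: sum = 71+89+82+54+54+54+255+57 = 716; mod 256 = 204 → cc.
Outer input = (K'⊕opad) ∥ inner = 2d 33 38 5c 5c 5c ∥ cc.
Outer hash (tag): sum = 45+51+56+92+92+92+204 = 632; mod 256 = 120 → 78.

78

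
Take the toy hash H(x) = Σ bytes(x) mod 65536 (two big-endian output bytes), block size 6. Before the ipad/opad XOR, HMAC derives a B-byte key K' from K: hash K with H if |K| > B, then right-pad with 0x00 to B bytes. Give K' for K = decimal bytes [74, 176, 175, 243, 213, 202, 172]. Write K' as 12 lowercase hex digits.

|K| = 7 > B = 6, so first hash the key.
H(K): sum = 74+176+175+243+213+202+172 = 1255 → 04 e7.
Zero-pad H(K) = 04 e7 to 6 bytes: K' = 04 e7 00 00 00 00.

04e700000000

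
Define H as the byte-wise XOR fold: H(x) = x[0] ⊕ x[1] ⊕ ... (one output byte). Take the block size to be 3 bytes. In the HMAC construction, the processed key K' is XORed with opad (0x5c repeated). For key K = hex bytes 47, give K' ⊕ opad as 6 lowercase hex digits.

1b5c5c

Key hex bytes 47 is 1 byte ≤ B = 3; zero-pad to 3 bytes: K' = 47 00 00.
XOR each byte with 0x5c: 47⊕5c=1b, 00⊕5c=5c, 00⊕5c=5c.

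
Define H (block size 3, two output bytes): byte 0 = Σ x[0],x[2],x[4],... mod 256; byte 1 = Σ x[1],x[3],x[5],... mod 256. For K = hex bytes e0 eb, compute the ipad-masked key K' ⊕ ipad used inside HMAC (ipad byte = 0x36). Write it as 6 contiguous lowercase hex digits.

Key hex bytes e0 eb is 2 bytes ≤ B = 3; zero-pad to 3 bytes: K' = e0 eb 00.
XOR each byte with 0x36: e0⊕36=d6, eb⊕36=dd, 00⊕36=36.

d6dd36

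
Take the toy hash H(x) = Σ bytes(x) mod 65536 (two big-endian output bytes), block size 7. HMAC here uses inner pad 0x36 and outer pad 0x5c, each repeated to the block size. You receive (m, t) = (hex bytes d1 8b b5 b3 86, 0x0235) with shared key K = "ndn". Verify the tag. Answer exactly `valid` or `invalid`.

Key "ndn" = 6e 64 6e is 3 bytes ≤ B = 7; zero-pad to 7 bytes: K' = 6e 64 6e 00 00 00 00.
K' ⊕ ipad = 58 52 58 36 36 36 36; K' ⊕ opad = 32 38 32 5c 5c 5c 5c.
Inner hash: sum = 88+82+88+54+54+54+54+209+139+181+179+134 = 1316 → 05 24.
Outer hash (recomputed tag): sum = 50+56+50+92+92+92+92+5+36 = 565 → 02 35.
Recomputed tag = 0235; claimed = 0235 → match.

valid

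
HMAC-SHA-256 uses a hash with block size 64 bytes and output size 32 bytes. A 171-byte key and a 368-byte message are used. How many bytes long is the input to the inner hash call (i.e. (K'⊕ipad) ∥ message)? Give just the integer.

Key is 171 > 64 bytes, so it is hashed to 32 bytes then zero-padded to 64: |K'| = 64.
Inner input = (K'⊕ipad) ∥ m → 64 + 368 = 432 bytes.

432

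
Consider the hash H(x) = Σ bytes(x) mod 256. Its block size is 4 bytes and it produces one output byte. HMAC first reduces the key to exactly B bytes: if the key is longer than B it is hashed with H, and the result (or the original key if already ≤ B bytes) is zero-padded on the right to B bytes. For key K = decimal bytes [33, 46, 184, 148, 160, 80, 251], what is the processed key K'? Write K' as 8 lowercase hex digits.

86000000

|K| = 7 > B = 4, so first hash the key.
H(K): sum = 33+46+184+148+160+80+251 = 902; mod 256 = 134 → 86.
Zero-pad H(K) = 86 to 4 bytes: K' = 86 00 00 00.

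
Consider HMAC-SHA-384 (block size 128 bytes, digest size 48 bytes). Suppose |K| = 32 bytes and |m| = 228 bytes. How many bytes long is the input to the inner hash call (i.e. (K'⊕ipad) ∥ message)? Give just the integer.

356

Key is 32 ≤ 128 bytes, zero-padded: |K'| = 128.
Inner input = (K'⊕ipad) ∥ m → 128 + 228 = 356 bytes.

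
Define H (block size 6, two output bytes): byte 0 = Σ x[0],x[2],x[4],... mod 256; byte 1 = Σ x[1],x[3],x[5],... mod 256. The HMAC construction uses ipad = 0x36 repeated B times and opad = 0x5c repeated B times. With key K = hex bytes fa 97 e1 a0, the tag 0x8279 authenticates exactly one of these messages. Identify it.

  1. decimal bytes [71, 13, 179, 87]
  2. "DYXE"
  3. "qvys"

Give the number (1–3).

Key hex bytes fa 97 e1 a0 is 4 bytes ≤ B = 6; zero-pad to 6 bytes: K' = fa 97 e1 a0 00 00.
K' ⊕ ipad = cc a1 d7 96 36 36; K' ⊕ opad = a6 cb bd fc 5c 5c.
m1: inner = H(cc a1 d7 96 36 36 47 0d b3 57) = d3 d1; tag = H(a6 cb bd fc 5c 5c d3 d1) = 92f4
m2: inner = H(cc a1 d7 96 36 36 44 59 58 45) = 75 0b; tag = H(a6 cb bd fc 5c 5c 75 0b) = 342e
m3: inner = H(cc a1 d7 96 36 36 71 76 79 73) = c3 56; tag = H(a6 cb bd fc 5c 5c c3 56) = 8279 ← matches

3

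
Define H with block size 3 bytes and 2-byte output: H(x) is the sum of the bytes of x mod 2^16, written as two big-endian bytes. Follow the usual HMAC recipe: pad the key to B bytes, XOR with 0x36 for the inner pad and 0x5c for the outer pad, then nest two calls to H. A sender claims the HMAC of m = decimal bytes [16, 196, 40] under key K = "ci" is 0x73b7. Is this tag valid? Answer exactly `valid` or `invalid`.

invalid

Key "ci" = 63 69 is 2 bytes ≤ B = 3; zero-pad to 3 bytes: K' = 63 69 00.
K' ⊕ ipad = 55 5f 36; K' ⊕ opad = 3f 35 5c.
Inner hash: sum = 85+95+54+16+196+40 = 486 → 01 e6.
Outer hash (recomputed tag): sum = 63+53+92+1+230 = 439 → 01 b7.
Recomputed tag = 01b7; claimed = 73b7 → mismatch.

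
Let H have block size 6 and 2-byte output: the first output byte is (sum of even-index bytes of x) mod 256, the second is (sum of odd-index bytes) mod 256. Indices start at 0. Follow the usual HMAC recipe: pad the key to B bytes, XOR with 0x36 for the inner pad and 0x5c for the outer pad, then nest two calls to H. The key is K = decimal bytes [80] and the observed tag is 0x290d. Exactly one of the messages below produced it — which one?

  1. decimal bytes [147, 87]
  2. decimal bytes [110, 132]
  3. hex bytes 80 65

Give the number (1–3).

1

Key decimal bytes [80] = 50 is 1 byte ≤ B = 6; zero-pad to 6 bytes: K' = 50 00 00 00 00 00.
K' ⊕ ipad = 66 36 36 36 36 36; K' ⊕ opad = 0c 5c 5c 5c 5c 5c.
m1: inner = H(66 36 36 36 36 36 93 57) = 65 f9; tag = H(0c 5c 5c 5c 5c 5c 65 f9) = 290d ← matches
m2: inner = H(66 36 36 36 36 36 6e 84) = 40 26; tag = H(0c 5c 5c 5c 5c 5c 40 26) = 043a
m3: inner = H(66 36 36 36 36 36 80 65) = 52 07; tag = H(0c 5c 5c 5c 5c 5c 52 07) = 161b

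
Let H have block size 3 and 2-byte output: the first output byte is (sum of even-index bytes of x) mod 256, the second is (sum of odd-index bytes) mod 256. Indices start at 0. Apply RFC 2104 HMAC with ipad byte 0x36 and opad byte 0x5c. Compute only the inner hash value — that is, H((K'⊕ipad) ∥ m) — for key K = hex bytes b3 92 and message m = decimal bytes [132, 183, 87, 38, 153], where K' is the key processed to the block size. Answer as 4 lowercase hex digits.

Key hex bytes b3 92 is 2 bytes ≤ B = 3; zero-pad to 3 bytes: K' = b3 92 00.
K' ⊕ ipad = 85 a4 36.
Inner input = 85 a4 36 ∥ 84 b7 57 26 99.
Inner hash: even-index sum = 408 mod 256 = 152; odd-index sum = 536 mod 256 = 24 → 98 18.

9818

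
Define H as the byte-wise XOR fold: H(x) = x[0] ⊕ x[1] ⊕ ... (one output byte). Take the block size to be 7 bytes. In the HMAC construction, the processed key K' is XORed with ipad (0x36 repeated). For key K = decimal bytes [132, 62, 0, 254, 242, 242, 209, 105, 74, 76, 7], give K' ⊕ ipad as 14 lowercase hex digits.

Key decimal bytes [132, 62, 0, 254, 242, 242, 209, 105, 74, 76, 7] = 84 3e 00 fe f2 f2 d1 69 4a 4c 07 is 11 bytes > B = 7, so hash it first: H(key) = fd, then zero-pad to 7 bytes: K' = fd 00 00 00 00 00 00.
XOR each byte with 0x36: fd⊕36=cb, 00⊕36=36, 00⊕36=36, 00⊕36=36, 00⊕36=36, 00⊕36=36, 00⊕36=36.

cb363636363636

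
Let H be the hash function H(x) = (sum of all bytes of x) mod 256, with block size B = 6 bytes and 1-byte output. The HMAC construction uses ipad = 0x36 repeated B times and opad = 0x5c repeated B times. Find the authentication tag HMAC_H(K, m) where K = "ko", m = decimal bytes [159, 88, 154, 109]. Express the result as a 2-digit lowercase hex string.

Key "ko" = 6b 6f is 2 bytes ≤ B = 6; zero-pad to 6 bytes: K' = 6b 6f 00 00 00 00.
K' ⊕ ipad = 5d 59 36 36 36 36.  K' ⊕ opad = 37 33 5c 5c 5c 5c.
Inner input = (K'⊕ipad) ∥ m = 5d 59 36 36 36 36 ∥ 9f 58 9a 6d.
Inner hash: sum = 93+89+54+54+54+54+159+88+154+109 = 908; mod 256 = 140 → 8c.
Outer input = (K'⊕opad) ∥ inner = 37 33 5c 5c 5c 5c ∥ 8c.
Outer hash (tag): sum = 55+51+92+92+92+92+140 = 614; mod 256 = 102 → 66.

66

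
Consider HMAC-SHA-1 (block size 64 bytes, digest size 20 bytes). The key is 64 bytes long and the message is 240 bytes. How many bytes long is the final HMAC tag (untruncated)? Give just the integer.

20

The tag is one SHA-1 digest: 20 bytes.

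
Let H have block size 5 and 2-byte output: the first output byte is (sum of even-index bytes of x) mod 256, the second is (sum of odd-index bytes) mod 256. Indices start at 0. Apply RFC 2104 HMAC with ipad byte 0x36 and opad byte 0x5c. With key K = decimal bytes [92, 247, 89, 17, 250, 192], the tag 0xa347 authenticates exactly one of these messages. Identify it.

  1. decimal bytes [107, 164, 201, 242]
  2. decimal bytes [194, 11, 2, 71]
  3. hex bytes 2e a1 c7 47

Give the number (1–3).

Key decimal bytes [92, 247, 89, 17, 250, 192] = 5c f7 59 11 fa c0 is 6 bytes > B = 5, so hash it first: H(key) = af c8, then zero-pad to 5 bytes: K' = af c8 00 00 00.
K' ⊕ ipad = 99 fe 36 36 36; K' ⊕ opad = f3 94 5c 5c 5c.
m1: inner = H(99 fe 36 36 36 6b a4 c9 f2) = 9b 68; tag = H(f3 94 5c 5c 5c 9b 68) = 138b
m2: inner = H(99 fe 36 36 36 c2 0b 02 47) = 57 f8; tag = H(f3 94 5c 5c 5c 57 f8) = a347 ← matches
m3: inner = H(99 fe 36 36 36 2e a1 c7 47) = ed 29; tag = H(f3 94 5c 5c 5c ed 29) = d4dd

2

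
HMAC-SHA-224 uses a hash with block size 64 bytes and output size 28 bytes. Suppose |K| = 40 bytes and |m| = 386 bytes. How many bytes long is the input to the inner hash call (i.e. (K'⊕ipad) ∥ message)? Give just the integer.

450

Key is 40 ≤ 64 bytes, zero-padded: |K'| = 64.
Inner input = (K'⊕ipad) ∥ m → 64 + 386 = 450 bytes.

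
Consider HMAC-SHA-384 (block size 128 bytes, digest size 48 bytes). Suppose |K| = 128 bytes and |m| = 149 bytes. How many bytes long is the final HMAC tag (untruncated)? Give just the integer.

48

The tag is one SHA-384 digest: 48 bytes.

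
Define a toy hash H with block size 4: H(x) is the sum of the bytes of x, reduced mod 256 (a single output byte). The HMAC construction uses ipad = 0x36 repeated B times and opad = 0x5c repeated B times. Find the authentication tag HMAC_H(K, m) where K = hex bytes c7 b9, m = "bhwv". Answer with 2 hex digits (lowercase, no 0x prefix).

Key hex bytes c7 b9 is 2 bytes ≤ B = 4; zero-pad to 4 bytes: K' = c7 b9 00 00.
K' ⊕ ipad = f1 8f 36 36.  K' ⊕ opad = 9b e5 5c 5c.
Inner input = (K'⊕ipad) ∥ m = f1 8f 36 36 ∥ 62 68 77 76.
Inner hash: sum = 241+143+54+54+98+104+119+118 = 931; mod 256 = 163 → a3.
Outer input = (K'⊕opad) ∥ inner = 9b e5 5c 5c ∥ a3.
Outer hash (tag): sum = 155+229+92+92+163 = 731; mod 256 = 219 → db.

db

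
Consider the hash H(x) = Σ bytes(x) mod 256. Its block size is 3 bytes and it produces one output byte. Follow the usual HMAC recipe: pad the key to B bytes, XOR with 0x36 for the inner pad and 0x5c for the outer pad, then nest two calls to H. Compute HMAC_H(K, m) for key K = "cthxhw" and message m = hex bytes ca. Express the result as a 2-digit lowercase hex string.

Key "cthxhw" = 63 74 68 78 68 77 is 6 bytes > B = 3, so hash it first: H(key) = 96, then zero-pad to 3 bytes: K' = 96 00 00.
K' ⊕ ipad = a0 36 36.  K' ⊕ opad = ca 5c 5c.
Inner input = (K'⊕ipad) ∥ m = a0 36 36 ∥ ca.
Inner hash: sum = 160+54+54+202 = 470; mod 256 = 214 → d6.
Outer input = (K'⊕opad) ∥ inner = ca 5c 5c ∥ d6.
Outer hash (tag): sum = 202+92+92+214 = 600; mod 256 = 88 → 58.

58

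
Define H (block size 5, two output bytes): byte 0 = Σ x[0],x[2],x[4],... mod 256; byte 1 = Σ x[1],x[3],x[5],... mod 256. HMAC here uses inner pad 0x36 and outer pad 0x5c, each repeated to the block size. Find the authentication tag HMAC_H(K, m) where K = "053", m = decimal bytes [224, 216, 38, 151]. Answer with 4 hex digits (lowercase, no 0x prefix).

Key "053" = 30 35 33 is 3 bytes ≤ B = 5; zero-pad to 5 bytes: K' = 30 35 33 00 00.
K' ⊕ ipad = 06 03 05 36 36.  K' ⊕ opad = 6c 69 6f 5c 5c.
Inner input = (K'⊕ipad) ∥ m = 06 03 05 36 36 ∥ e0 d8 26 97.
Inner hash: even-index sum = 432 mod 256 = 176; odd-index sum = 319 mod 256 = 63 → b0 3f.
Outer input = (K'⊕opad) ∥ inner = 6c 69 6f 5c 5c ∥ b0 3f.
Outer hash (tag): even-index sum = 374 mod 256 = 118; odd-index sum = 373 mod 256 = 117 → 76 75.

7675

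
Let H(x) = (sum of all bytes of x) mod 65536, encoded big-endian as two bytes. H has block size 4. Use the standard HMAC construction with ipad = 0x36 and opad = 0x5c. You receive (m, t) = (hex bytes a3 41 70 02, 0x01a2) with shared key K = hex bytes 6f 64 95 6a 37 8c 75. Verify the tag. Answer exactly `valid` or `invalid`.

valid

Key hex bytes 6f 64 95 6a 37 8c 75 is 7 bytes > B = 4, so hash it first: H(key) = 03 0a, then zero-pad to 4 bytes: K' = 03 0a 00 00.
K' ⊕ ipad = 35 3c 36 36; K' ⊕ opad = 5f 56 5c 5c.
Inner hash: sum = 53+60+54+54+163+65+112+2 = 563 → 02 33.
Outer hash (recomputed tag): sum = 95+86+92+92+2+51 = 418 → 01 a2.
Recomputed tag = 01a2; claimed = 01a2 → match.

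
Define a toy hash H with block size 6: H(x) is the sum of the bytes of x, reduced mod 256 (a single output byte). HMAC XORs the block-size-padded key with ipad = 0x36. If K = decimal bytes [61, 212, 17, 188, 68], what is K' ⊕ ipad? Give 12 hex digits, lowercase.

Key decimal bytes [61, 212, 17, 188, 68] = 3d d4 11 bc 44 is 5 bytes ≤ B = 6; zero-pad to 6 bytes: K' = 3d d4 11 bc 44 00.
XOR each byte with 0x36: 3d⊕36=0b, d4⊕36=e2, 11⊕36=27, bc⊕36=8a, 44⊕36=72, 00⊕36=36.

0be2278a7236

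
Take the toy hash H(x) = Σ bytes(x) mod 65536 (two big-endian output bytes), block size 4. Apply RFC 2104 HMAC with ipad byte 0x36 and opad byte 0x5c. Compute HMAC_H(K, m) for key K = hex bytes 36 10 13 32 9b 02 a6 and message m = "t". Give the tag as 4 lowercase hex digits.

Key hex bytes 36 10 13 32 9b 02 a6 is 7 bytes > B = 4, so hash it first: H(key) = 01 ce, then zero-pad to 4 bytes: K' = 01 ce 00 00.
K' ⊕ ipad = 37 f8 36 36.  K' ⊕ opad = 5d 92 5c 5c.
Inner input = (K'⊕ipad) ∥ m = 37 f8 36 36 ∥ 74.
Inner hash: sum = 55+248+54+54+116 = 527 → 02 0f.
Outer input = (K'⊕opad) ∥ inner = 5d 92 5c 5c ∥ 02 0f.
Outer hash (tag): sum = 93+146+92+92+2+15 = 440 → 01 b8.

01b8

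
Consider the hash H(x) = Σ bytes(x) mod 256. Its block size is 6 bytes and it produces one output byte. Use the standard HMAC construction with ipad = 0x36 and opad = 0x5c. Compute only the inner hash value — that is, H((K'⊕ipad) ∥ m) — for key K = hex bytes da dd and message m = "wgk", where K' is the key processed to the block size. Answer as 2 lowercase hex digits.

f8

Key hex bytes da dd is 2 bytes ≤ B = 6; zero-pad to 6 bytes: K' = da dd 00 00 00 00.
K' ⊕ ipad = ec eb 36 36 36 36.
Inner input = ec eb 36 36 36 36 ∥ 77 67 6b.
Inner hash: sum = 236+235+54+54+54+54+119+103+107 = 1016; mod 256 = 248 → f8.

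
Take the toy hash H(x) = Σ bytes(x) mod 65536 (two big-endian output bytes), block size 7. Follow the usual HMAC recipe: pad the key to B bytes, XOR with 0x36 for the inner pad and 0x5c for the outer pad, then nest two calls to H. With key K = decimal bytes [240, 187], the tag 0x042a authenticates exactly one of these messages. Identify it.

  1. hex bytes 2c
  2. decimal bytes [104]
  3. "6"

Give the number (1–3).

Key decimal bytes [240, 187] = f0 bb is 2 bytes ≤ B = 7; zero-pad to 7 bytes: K' = f0 bb 00 00 00 00 00.
K' ⊕ ipad = c6 8d 36 36 36 36 36; K' ⊕ opad = ac e7 5c 5c 5c 5c 5c.
m1: inner = H(c6 8d 36 36 36 36 36 2c) = 02 8d; tag = H(ac e7 5c 5c 5c 5c 5c 02 8d) = 03ee
m2: inner = H(c6 8d 36 36 36 36 36 68) = 02 c9; tag = H(ac e7 5c 5c 5c 5c 5c 02 c9) = 042a ← matches
m3: inner = H(c6 8d 36 36 36 36 36 36) = 02 97; tag = H(ac e7 5c 5c 5c 5c 5c 02 97) = 03f8

2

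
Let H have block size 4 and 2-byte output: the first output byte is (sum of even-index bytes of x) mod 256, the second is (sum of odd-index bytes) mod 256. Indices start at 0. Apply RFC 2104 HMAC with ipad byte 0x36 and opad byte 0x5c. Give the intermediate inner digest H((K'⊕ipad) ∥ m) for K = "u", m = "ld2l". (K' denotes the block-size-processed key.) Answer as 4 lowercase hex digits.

Key "u" = 75 is 1 byte ≤ B = 4; zero-pad to 4 bytes: K' = 75 00 00 00.
K' ⊕ ipad = 43 36 36 36.
Inner input = 43 36 36 36 ∥ 6c 64 32 6c.
Inner hash: even-index sum = 279 mod 256 = 23; odd-index sum = 316 mod 256 = 60 → 17 3c.

173c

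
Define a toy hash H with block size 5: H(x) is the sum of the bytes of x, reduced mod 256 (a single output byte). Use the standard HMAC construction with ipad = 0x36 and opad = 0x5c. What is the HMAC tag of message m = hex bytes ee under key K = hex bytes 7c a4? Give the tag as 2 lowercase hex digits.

98

Key hex bytes 7c a4 is 2 bytes ≤ B = 5; zero-pad to 5 bytes: K' = 7c a4 00 00 00.
K' ⊕ ipad = 4a 92 36 36 36.  K' ⊕ opad = 20 f8 5c 5c 5c.
Inner input = (K'⊕ipad) ∥ m = 4a 92 36 36 36 ∥ ee.
Inner hash: sum = 74+146+54+54+54+238 = 620; mod 256 = 108 → 6c.
Outer input = (K'⊕opad) ∥ inner = 20 f8 5c 5c 5c ∥ 6c.
Outer hash (tag): sum = 32+248+92+92+92+108 = 664; mod 256 = 152 → 98.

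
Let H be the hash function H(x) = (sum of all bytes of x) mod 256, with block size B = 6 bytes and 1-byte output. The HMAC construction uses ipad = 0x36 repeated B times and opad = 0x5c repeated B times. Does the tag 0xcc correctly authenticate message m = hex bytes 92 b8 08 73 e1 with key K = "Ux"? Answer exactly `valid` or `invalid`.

Key "Ux" = 55 78 is 2 bytes ≤ B = 6; zero-pad to 6 bytes: K' = 55 78 00 00 00 00.
K' ⊕ ipad = 63 4e 36 36 36 36; K' ⊕ opad = 09 24 5c 5c 5c 5c.
Inner hash: sum = 99+78+54+54+54+54+146+184+8+115+225 = 1071; mod 256 = 47 → 2f.
Outer hash (recomputed tag): sum = 9+36+92+92+92+92+47 = 460; mod 256 = 204 → cc.
Recomputed tag = cc; claimed = cc → match.

valid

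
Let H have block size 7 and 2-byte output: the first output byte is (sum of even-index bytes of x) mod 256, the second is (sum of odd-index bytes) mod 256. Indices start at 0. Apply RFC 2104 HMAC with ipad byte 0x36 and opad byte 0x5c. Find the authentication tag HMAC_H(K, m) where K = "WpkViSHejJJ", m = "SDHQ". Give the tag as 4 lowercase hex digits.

Key "WpkViSHejJJ" = 57 70 6b 56 69 53 48 65 6a 4a 4a is 11 bytes > B = 7, so hash it first: H(key) = 27 c8, then zero-pad to 7 bytes: K' = 27 c8 00 00 00 00 00.
K' ⊕ ipad = 11 fe 36 36 36 36 36.  K' ⊕ opad = 7b 94 5c 5c 5c 5c 5c.
Inner input = (K'⊕ipad) ∥ m = 11 fe 36 36 36 36 36 ∥ 53 44 48 51.
Inner hash: even-index sum = 328 mod 256 = 72; odd-index sum = 517 mod 256 = 5 → 48 05.
Outer input = (K'⊕opad) ∥ inner = 7b 94 5c 5c 5c 5c 5c ∥ 48 05.
Outer hash (tag): even-index sum = 404 mod 256 = 148; odd-index sum = 404 mod 256 = 148 → 94 94.

9494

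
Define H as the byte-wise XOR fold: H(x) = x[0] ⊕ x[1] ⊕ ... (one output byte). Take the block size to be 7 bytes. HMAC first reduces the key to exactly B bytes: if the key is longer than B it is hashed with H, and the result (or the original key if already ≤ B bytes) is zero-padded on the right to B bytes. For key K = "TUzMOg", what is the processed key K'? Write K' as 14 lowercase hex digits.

54557a4d4f6700

Key "TUzMOg" = 54 55 7a 4d 4f 67 is 6 bytes ≤ B = 7; zero-pad to 7 bytes: K' = 54 55 7a 4d 4f 67 00.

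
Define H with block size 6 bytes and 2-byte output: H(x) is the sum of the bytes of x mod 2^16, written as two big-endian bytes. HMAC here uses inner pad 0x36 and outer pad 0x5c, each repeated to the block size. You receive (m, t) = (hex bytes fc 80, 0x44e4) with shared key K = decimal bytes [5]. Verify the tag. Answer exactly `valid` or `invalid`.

invalid

Key decimal bytes [5] = 05 is 1 byte ≤ B = 6; zero-pad to 6 bytes: K' = 05 00 00 00 00 00.
K' ⊕ ipad = 33 36 36 36 36 36; K' ⊕ opad = 59 5c 5c 5c 5c 5c.
Inner hash: sum = 51+54+54+54+54+54+252+128 = 701 → 02 bd.
Outer hash (recomputed tag): sum = 89+92+92+92+92+92+2+189 = 740 → 02 e4.
Recomputed tag = 02e4; claimed = 44e4 → mismatch.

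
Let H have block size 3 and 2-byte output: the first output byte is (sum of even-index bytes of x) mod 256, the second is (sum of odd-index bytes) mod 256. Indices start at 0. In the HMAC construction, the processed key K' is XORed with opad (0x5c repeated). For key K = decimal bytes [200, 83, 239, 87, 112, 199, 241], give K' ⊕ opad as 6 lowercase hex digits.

Key decimal bytes [200, 83, 239, 87, 112, 199, 241] = c8 53 ef 57 70 c7 f1 is 7 bytes > B = 3, so hash it first: H(key) = 18 71, then zero-pad to 3 bytes: K' = 18 71 00.
XOR each byte with 0x5c: 18⊕5c=44, 71⊕5c=2d, 00⊕5c=5c.

442d5c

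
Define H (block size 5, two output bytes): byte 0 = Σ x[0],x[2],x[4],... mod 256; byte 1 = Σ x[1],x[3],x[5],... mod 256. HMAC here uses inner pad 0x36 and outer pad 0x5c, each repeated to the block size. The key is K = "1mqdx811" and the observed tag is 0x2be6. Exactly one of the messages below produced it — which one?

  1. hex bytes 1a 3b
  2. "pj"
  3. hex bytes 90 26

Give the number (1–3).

1

Key "1mqdx811" = 31 6d 71 64 78 38 31 31 is 8 bytes > B = 5, so hash it first: H(key) = 4b 3a, then zero-pad to 5 bytes: K' = 4b 3a 00 00 00.
K' ⊕ ipad = 7d 0c 36 36 36; K' ⊕ opad = 17 66 5c 5c 5c.
m1: inner = H(7d 0c 36 36 36 1a 3b) = 24 5c; tag = H(17 66 5c 5c 5c 24 5c) = 2be6 ← matches
m2: inner = H(7d 0c 36 36 36 70 6a) = 53 b2; tag = H(17 66 5c 5c 5c 53 b2) = 8115
m3: inner = H(7d 0c 36 36 36 90 26) = 0f d2; tag = H(17 66 5c 5c 5c 0f d2) = a1d1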